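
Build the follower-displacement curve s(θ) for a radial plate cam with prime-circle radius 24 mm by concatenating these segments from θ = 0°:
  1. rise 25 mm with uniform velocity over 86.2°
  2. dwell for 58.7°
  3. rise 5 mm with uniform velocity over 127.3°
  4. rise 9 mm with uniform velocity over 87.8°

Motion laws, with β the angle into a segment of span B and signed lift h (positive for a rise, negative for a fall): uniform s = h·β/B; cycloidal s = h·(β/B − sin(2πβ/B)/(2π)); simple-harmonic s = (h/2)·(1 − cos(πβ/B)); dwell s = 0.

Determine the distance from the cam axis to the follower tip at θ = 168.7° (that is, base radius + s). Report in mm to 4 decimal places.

seg 1 [0°–86.2°] uniform, h=25: full span → s += 25 → s = 25.0000
seg 2 [86.2°–144.9°] dwell: s stays 25.0000
seg 3 [144.9°–272.2°] uniform, h=5: θ=168.7° here. β=23.8, B=127.3. 5·23.8/127.3 = 0.9348 → s = 25.9348
radial distance = base radius + s = 24 + 25.9348 = 49.9348

49.9348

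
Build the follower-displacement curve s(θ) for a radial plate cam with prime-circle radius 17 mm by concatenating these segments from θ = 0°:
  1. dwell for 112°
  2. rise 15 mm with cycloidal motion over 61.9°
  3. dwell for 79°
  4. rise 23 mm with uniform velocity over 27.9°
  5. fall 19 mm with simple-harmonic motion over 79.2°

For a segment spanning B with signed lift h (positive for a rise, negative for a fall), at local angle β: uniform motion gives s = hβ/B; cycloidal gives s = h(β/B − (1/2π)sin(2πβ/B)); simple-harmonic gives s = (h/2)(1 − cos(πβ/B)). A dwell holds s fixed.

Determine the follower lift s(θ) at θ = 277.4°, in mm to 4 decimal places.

seg 1 [0°–112°] dwell: s stays 0.0000
seg 2 [112°–173.9°] cycloidal, h=15: full span → s += 15 → s = 15.0000
seg 3 [173.9°–252.9°] dwell: s stays 15.0000
seg 4 [252.9°–280.8°] uniform, h=23: θ=277.4° here. β=24.5, B=27.9. 23·24.5/27.9 = 20.1971 → s = 35.1971

35.1971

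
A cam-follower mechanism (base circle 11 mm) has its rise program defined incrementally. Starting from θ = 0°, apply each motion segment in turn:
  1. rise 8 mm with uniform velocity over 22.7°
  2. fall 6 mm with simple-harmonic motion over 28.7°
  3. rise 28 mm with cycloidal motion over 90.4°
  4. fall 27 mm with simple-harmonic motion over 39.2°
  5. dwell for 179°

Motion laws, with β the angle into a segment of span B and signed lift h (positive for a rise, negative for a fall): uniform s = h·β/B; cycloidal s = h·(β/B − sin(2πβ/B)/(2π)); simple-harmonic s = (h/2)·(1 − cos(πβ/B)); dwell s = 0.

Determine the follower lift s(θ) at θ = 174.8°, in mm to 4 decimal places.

seg 1 [0°–22.7°] uniform, h=8: full span → s += 8 → s = 8.0000
seg 2 [22.7°–51.4°] simple-harmonic, h=-6: full span → s += -6 → s = 2.0000
seg 3 [51.4°–141.8°] cycloidal, h=28: full span → s += 28 → s = 30.0000
seg 4 [141.8°–181°] simple-harmonic, h=-27: θ=174.8° here. β=33, B=39.2. -27/2·(1 − cos(π·0.8418)) = -25.3675 → s = 4.6325

4.6325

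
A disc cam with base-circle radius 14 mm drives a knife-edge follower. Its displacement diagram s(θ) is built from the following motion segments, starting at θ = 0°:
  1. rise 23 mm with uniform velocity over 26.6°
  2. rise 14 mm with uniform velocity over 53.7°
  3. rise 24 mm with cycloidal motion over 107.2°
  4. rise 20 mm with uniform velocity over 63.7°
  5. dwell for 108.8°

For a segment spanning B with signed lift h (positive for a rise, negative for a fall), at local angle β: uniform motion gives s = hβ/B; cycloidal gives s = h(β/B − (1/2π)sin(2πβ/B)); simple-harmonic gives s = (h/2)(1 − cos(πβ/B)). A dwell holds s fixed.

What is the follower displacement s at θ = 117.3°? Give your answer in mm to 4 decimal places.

seg 1 [0°–26.6°] uniform, h=23: full span → s += 23 → s = 23.0000
seg 2 [26.6°–80.3°] uniform, h=14: full span → s += 14 → s = 37.0000
seg 3 [80.3°–187.5°] cycloidal, h=24: θ=117.3° here. β=37, B=107.2. 24·(0.3451 − sin(2π·0.3451)/(2π)) = 5.1264 → s = 42.1264

42.1264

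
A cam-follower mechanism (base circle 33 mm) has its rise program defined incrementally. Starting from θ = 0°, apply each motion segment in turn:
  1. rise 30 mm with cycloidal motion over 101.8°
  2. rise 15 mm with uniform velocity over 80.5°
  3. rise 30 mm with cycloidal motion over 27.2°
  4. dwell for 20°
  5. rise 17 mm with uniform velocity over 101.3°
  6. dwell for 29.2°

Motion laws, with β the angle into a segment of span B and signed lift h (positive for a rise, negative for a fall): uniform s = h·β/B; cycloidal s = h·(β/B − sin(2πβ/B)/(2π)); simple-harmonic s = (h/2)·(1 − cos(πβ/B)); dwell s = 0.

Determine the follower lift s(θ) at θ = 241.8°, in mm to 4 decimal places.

seg 1 [0°–101.8°] cycloidal, h=30: full span → s += 30 → s = 30.0000
seg 2 [101.8°–182.3°] uniform, h=15: full span → s += 15 → s = 45.0000
seg 3 [182.3°–209.5°] cycloidal, h=30: full span → s += 30 → s = 75.0000
seg 4 [209.5°–229.5°] dwell: s stays 75.0000
seg 5 [229.5°–330.8°] uniform, h=17: θ=241.8° here. β=12.3, B=101.3. 17·12.3/101.3 = 2.0642 → s = 77.0642

77.0642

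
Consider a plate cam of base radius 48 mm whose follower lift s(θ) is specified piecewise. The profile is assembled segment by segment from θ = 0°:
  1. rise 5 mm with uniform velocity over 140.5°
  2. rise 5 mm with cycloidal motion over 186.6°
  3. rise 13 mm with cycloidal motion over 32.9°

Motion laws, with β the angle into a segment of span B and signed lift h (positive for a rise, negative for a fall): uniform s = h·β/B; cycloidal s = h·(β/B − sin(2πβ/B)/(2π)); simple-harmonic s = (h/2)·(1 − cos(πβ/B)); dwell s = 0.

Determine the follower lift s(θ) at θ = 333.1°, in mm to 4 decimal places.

seg 1 [0°–140.5°] uniform, h=5: full span → s += 5 → s = 5.0000
seg 2 [140.5°–327.1°] cycloidal, h=5: full span → s += 5 → s = 10.0000
seg 3 [327.1°–360°] cycloidal, h=13: θ=333.1° here. β=6, B=32.9. 13·(0.1824 − sin(2π·0.1824)/(2π)) = 0.4858 → s = 10.4858

10.4858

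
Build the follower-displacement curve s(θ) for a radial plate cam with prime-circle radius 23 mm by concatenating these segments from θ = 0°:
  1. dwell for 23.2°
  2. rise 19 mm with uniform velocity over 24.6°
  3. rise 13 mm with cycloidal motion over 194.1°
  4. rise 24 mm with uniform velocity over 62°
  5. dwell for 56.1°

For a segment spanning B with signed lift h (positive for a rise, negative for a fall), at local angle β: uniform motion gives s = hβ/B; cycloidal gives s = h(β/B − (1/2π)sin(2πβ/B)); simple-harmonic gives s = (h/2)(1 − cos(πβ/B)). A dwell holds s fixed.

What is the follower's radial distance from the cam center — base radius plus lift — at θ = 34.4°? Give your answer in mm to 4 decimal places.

seg 1 [0°–23.2°] dwell: s stays 0.0000
seg 2 [23.2°–47.8°] uniform, h=19: θ=34.4° here. β=11.2, B=24.6. 19·11.2/24.6 = 8.6504 → s = 8.6504
radial distance = base radius + s = 23 + 8.6504 = 31.6504

31.6504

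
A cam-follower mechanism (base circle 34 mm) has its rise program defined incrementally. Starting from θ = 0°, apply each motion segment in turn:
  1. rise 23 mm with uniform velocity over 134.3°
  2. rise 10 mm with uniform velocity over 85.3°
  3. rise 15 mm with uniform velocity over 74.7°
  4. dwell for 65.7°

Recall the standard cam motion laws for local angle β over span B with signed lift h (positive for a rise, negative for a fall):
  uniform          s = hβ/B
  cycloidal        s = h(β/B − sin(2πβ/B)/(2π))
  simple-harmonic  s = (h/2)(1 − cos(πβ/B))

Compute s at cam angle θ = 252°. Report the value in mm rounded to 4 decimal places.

seg 1 [0°–134.3°] uniform, h=23: full span → s += 23 → s = 23.0000
seg 2 [134.3°–219.6°] uniform, h=10: full span → s += 10 → s = 33.0000
seg 3 [219.6°–294.3°] uniform, h=15: θ=252° here. β=32.4, B=74.7. 15·32.4/74.7 = 6.5060 → s = 39.5060

39.5060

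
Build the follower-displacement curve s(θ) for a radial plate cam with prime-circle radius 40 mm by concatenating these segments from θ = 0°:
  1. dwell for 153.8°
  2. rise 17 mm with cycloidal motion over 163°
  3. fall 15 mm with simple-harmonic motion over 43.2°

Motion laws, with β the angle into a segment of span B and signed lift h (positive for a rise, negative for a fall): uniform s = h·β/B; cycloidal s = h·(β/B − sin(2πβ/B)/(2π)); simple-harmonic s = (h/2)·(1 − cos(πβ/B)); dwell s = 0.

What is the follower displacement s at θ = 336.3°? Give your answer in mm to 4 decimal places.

seg 1 [0°–153.8°] dwell: s stays 0.0000
seg 2 [153.8°–316.8°] cycloidal, h=17: full span → s += 17 → s = 17.0000
seg 3 [316.8°–360°] simple-harmonic, h=-15: θ=336.3° here. β=19.5, B=43.2. -15/2·(1 − cos(π·0.4514)) = -6.3591 → s = 10.6409

10.6409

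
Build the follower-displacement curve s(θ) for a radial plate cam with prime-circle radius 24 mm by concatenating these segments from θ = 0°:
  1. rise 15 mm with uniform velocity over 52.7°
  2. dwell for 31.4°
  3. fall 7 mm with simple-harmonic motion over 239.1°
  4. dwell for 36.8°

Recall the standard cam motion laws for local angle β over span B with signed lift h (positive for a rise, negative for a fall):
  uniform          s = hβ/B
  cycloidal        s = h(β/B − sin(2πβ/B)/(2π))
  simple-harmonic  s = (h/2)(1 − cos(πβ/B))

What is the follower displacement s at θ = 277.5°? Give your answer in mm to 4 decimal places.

seg 1 [0°–52.7°] uniform, h=15: full span → s += 15 → s = 15.0000
seg 2 [52.7°–84.1°] dwell: s stays 15.0000
seg 3 [84.1°–323.2°] simple-harmonic, h=-7: θ=277.5° here. β=193.4, B=239.1. -7/2·(1 − cos(π·0.8089)) = -6.3878 → s = 8.6122

8.6122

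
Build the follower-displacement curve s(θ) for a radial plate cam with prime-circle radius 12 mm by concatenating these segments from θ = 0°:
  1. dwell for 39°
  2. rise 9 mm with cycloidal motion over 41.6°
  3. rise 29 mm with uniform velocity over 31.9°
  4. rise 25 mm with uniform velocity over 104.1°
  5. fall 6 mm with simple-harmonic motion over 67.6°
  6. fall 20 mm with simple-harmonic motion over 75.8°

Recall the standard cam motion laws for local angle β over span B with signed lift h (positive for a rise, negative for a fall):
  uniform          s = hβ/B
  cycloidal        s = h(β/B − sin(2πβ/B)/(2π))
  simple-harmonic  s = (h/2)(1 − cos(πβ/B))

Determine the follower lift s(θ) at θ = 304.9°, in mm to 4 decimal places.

seg 1 [0°–39°] dwell: s stays 0.0000
seg 2 [39°–80.6°] cycloidal, h=9: full span → s += 9 → s = 9.0000
seg 3 [80.6°–112.5°] uniform, h=29: full span → s += 29 → s = 38.0000
seg 4 [112.5°–216.6°] uniform, h=25: full span → s += 25 → s = 63.0000
seg 5 [216.6°–284.2°] simple-harmonic, h=-6: full span → s += -6 → s = 57.0000
seg 6 [284.2°–360°] simple-harmonic, h=-20: θ=304.9° here. β=20.7, B=75.8. -20/2·(1 − cos(π·0.2731)) = -3.4599 → s = 53.5401

53.5401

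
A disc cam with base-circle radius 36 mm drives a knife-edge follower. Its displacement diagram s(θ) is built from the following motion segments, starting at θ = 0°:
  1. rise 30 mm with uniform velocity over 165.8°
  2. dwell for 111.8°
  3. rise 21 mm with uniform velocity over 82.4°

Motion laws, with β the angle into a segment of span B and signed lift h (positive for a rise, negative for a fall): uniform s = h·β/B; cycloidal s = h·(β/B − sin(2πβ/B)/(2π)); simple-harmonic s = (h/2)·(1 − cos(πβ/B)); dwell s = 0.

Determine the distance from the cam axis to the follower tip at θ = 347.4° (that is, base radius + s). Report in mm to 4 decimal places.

seg 1 [0°–165.8°] uniform, h=30: full span → s += 30 → s = 30.0000
seg 2 [165.8°–277.6°] dwell: s stays 30.0000
seg 3 [277.6°–360°] uniform, h=21: θ=347.4° here. β=69.8, B=82.4. 21·69.8/82.4 = 17.7888 → s = 47.7888
radial distance = base radius + s = 36 + 47.7888 = 83.7888

83.7888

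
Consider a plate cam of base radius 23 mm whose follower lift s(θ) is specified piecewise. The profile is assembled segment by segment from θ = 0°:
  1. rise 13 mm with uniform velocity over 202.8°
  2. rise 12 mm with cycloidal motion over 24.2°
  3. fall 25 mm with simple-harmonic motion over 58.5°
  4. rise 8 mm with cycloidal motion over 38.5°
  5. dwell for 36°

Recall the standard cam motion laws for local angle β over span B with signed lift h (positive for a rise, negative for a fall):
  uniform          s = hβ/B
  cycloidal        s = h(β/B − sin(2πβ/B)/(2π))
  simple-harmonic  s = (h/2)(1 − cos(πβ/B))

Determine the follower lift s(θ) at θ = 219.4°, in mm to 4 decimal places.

seg 1 [0°–202.8°] uniform, h=13: full span → s += 13 → s = 13.0000
seg 2 [202.8°–227°] cycloidal, h=12: θ=219.4° here. β=16.6, B=24.2. 12·(0.6860 − sin(2π·0.6860)/(2π)) = 9.9887 → s = 22.9887

22.9887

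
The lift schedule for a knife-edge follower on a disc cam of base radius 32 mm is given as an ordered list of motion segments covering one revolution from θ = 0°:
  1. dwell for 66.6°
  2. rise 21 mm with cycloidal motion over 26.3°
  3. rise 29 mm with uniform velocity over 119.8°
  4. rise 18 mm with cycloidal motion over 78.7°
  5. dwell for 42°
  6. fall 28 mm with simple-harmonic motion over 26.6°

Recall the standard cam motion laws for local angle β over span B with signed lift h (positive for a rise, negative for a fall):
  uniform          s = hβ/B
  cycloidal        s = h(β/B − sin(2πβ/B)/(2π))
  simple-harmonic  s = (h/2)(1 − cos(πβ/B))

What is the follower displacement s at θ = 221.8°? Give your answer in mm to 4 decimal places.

seg 1 [0°–66.6°] dwell: s stays 0.0000
seg 2 [66.6°–92.9°] cycloidal, h=21: full span → s += 21 → s = 21.0000
seg 3 [92.9°–212.7°] uniform, h=29: full span → s += 29 → s = 50.0000
seg 4 [212.7°–291.4°] cycloidal, h=18: θ=221.8° here. β=9.1, B=78.7. 18·(0.1156 − sin(2π·0.1156)/(2π)) = 0.1783 → s = 50.1783

50.1783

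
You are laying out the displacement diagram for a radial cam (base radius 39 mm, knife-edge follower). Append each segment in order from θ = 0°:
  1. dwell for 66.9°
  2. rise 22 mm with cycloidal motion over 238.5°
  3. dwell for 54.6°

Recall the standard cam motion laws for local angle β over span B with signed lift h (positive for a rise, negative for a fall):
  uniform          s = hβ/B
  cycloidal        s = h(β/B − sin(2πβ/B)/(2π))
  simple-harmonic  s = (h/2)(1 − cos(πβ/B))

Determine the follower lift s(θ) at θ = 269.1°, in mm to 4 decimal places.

seg 1 [0°–66.9°] dwell: s stays 0.0000
seg 2 [66.9°–305.4°] cycloidal, h=22: θ=269.1° here. β=202.2, B=238.5. 22·(0.8478 − sin(2π·0.8478)/(2π)) = 21.5125 → s = 21.5125

21.5125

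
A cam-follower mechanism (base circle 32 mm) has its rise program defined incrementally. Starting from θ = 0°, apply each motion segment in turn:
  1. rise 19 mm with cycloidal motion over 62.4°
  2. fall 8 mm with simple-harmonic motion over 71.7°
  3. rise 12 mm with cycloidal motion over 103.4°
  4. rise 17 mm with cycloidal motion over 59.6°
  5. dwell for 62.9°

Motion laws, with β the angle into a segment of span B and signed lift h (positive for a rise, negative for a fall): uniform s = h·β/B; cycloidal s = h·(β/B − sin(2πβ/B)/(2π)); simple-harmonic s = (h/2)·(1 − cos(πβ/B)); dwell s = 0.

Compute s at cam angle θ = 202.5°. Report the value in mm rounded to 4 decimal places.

seg 1 [0°–62.4°] cycloidal, h=19: full span → s += 19 → s = 19.0000
seg 2 [62.4°–134.1°] simple-harmonic, h=-8: full span → s += -8 → s = 11.0000
seg 3 [134.1°–237.5°] cycloidal, h=12: θ=202.5° here. β=68.4, B=103.4. 12·(0.6615 − sin(2π·0.6615)/(2π)) = 9.5603 → s = 20.5603

20.5603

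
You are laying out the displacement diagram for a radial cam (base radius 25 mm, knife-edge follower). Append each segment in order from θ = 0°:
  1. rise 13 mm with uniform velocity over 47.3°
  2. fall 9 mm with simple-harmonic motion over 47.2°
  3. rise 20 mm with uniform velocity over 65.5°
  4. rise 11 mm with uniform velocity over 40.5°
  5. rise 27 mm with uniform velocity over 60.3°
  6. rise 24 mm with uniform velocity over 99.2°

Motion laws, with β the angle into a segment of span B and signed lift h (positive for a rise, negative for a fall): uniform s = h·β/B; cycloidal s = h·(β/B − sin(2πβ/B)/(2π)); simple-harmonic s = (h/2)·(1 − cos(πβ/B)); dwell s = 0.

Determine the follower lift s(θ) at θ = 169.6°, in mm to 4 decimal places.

seg 1 [0°–47.3°] uniform, h=13: full span → s += 13 → s = 13.0000
seg 2 [47.3°–94.5°] simple-harmonic, h=-9: full span → s += -9 → s = 4.0000
seg 3 [94.5°–160°] uniform, h=20: full span → s += 20 → s = 24.0000
seg 4 [160°–200.5°] uniform, h=11: θ=169.6° here. β=9.6, B=40.5. 11·9.6/40.5 = 2.6074 → s = 26.6074

26.6074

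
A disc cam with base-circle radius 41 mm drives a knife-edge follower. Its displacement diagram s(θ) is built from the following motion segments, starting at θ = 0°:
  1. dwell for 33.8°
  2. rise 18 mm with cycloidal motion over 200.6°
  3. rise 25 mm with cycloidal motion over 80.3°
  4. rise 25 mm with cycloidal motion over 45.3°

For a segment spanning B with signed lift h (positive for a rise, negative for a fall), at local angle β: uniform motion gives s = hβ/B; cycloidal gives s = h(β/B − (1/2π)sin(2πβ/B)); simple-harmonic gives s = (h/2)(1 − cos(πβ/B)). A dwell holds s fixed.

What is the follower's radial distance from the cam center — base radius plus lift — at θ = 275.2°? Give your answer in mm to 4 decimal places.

seg 1 [0°–33.8°] dwell: s stays 0.0000
seg 2 [33.8°–234.4°] cycloidal, h=18: full span → s += 18 → s = 18.0000
seg 3 [234.4°–314.7°] cycloidal, h=25: θ=275.2° here. β=40.8, B=80.3. 25·(0.5081 − sin(2π·0.5081)/(2π)) = 12.9046 → s = 30.9046
radial distance = base radius + s = 41 + 30.9046 = 71.9046

71.9046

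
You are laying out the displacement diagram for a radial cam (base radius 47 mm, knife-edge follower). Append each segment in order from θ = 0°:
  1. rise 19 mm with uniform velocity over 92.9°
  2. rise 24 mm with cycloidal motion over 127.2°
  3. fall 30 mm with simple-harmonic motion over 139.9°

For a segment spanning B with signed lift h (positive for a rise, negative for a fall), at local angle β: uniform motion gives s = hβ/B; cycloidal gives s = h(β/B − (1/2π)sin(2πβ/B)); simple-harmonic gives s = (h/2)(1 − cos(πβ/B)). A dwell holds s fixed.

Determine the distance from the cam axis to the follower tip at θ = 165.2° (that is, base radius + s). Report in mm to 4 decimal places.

seg 1 [0°–92.9°] uniform, h=19: full span → s += 19 → s = 19.0000
seg 2 [92.9°–220.1°] cycloidal, h=24: θ=165.2° here. β=72.3, B=127.2. 24·(0.5684 − sin(2π·0.5684)/(2π)) = 15.2330 → s = 34.2330
radial distance = base radius + s = 47 + 34.2330 = 81.2330

81.2330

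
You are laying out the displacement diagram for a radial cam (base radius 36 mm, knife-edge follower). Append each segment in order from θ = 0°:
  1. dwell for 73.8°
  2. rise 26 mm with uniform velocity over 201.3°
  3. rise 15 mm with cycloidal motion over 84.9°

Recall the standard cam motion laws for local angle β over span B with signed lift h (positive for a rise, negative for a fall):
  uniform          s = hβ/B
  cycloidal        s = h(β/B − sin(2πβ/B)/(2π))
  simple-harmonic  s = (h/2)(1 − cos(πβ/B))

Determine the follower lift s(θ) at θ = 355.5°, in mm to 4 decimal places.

seg 1 [0°–73.8°] dwell: s stays 0.0000
seg 2 [73.8°–275.1°] uniform, h=26: full span → s += 26 → s = 26.0000
seg 3 [275.1°–360°] cycloidal, h=15: θ=355.5° here. β=80.4, B=84.9. 15·(0.9470 − sin(2π·0.9470)/(2π)) = 14.9854 → s = 40.9854

40.9854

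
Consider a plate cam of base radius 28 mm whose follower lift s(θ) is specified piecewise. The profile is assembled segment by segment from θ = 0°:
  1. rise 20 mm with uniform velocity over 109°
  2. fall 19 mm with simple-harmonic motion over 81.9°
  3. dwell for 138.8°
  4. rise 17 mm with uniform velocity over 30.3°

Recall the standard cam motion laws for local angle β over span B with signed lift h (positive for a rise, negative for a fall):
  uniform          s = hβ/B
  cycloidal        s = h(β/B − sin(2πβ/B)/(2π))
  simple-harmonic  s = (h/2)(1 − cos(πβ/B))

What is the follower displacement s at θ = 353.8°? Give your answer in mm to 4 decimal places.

seg 1 [0°–109°] uniform, h=20: full span → s += 20 → s = 20.0000
seg 2 [109°–190.9°] simple-harmonic, h=-19: full span → s += -19 → s = 1.0000
seg 3 [190.9°–329.7°] dwell: s stays 1.0000
seg 4 [329.7°–360°] uniform, h=17: θ=353.8° here. β=24.1, B=30.3. 17·24.1/30.3 = 13.5215 → s = 14.5215

14.5215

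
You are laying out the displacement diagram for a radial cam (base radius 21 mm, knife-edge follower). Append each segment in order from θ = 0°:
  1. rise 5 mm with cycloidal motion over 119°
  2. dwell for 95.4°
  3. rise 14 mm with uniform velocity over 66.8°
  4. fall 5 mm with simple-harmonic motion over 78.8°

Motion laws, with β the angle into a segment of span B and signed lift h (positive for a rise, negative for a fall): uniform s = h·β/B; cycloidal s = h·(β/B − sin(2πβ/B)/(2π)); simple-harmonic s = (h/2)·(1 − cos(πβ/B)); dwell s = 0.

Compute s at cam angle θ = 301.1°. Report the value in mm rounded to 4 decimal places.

seg 1 [0°–119°] cycloidal, h=5: full span → s += 5 → s = 5.0000
seg 2 [119°–214.4°] dwell: s stays 5.0000
seg 3 [214.4°–281.2°] uniform, h=14: full span → s += 14 → s = 19.0000
seg 4 [281.2°–360°] simple-harmonic, h=-5: θ=301.1° here. β=19.9, B=78.8. -5/2·(1 − cos(π·0.2525)) = -0.7464 → s = 18.2536

18.2536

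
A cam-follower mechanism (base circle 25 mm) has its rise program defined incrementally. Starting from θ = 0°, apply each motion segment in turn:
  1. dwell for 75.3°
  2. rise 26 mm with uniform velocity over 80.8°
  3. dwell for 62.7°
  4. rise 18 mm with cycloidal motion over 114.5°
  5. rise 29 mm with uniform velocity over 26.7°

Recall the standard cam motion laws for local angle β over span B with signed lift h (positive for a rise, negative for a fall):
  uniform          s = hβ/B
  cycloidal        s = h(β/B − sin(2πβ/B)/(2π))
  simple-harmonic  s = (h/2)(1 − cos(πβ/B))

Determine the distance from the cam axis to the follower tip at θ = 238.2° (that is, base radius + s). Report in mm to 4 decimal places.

seg 1 [0°–75.3°] dwell: s stays 0.0000
seg 2 [75.3°–156.1°] uniform, h=26: full span → s += 26 → s = 26.0000
seg 3 [156.1°–218.8°] dwell: s stays 26.0000
seg 4 [218.8°–333.3°] cycloidal, h=18: θ=238.2° here. β=19.4, B=114.5. 18·(0.1694 − sin(2π·0.1694)/(2π)) = 0.5443 → s = 26.5443
radial distance = base radius + s = 25 + 26.5443 = 51.5443

51.5443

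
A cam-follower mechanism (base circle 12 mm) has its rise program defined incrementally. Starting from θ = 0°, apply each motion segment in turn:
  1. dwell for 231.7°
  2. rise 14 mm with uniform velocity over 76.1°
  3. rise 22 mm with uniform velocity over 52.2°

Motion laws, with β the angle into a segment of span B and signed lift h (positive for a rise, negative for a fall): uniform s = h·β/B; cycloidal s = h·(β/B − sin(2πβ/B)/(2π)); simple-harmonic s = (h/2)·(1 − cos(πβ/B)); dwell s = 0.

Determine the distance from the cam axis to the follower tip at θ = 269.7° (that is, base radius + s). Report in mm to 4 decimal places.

seg 1 [0°–231.7°] dwell: s stays 0.0000
seg 2 [231.7°–307.8°] uniform, h=14: θ=269.7° here. β=38, B=76.1. 14·38/76.1 = 6.9908 → s = 6.9908
radial distance = base radius + s = 12 + 6.9908 = 18.9908

18.9908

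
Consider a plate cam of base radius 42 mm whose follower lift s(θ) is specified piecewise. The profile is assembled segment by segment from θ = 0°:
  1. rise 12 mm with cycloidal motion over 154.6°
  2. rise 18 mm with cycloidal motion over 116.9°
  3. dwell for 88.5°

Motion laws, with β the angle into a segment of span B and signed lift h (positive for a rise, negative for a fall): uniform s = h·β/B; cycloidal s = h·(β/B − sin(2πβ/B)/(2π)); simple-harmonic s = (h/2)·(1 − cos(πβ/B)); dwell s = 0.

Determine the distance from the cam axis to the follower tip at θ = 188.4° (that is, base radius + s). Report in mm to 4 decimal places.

seg 1 [0°–154.6°] cycloidal, h=12: full span → s += 12 → s = 12.0000
seg 2 [154.6°–271.5°] cycloidal, h=18: θ=188.4° here. β=33.8, B=116.9. 18·(0.2891 − sin(2π·0.2891)/(2π)) = 2.4258 → s = 14.4258
radial distance = base radius + s = 42 + 14.4258 = 56.4258

56.4258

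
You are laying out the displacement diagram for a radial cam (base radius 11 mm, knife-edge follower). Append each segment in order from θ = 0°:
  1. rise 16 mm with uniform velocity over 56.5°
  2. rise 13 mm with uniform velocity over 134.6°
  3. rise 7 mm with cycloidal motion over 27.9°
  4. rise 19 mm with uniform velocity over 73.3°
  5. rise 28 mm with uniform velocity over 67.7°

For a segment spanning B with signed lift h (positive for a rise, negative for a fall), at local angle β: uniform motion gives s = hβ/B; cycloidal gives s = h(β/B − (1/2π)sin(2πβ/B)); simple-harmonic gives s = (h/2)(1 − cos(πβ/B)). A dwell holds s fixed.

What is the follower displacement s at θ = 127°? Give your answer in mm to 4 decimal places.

seg 1 [0°–56.5°] uniform, h=16: full span → s += 16 → s = 16.0000
seg 2 [56.5°–191.1°] uniform, h=13: θ=127° here. β=70.5, B=134.6. 13·70.5/134.6 = 6.8091 → s = 22.8091

22.8091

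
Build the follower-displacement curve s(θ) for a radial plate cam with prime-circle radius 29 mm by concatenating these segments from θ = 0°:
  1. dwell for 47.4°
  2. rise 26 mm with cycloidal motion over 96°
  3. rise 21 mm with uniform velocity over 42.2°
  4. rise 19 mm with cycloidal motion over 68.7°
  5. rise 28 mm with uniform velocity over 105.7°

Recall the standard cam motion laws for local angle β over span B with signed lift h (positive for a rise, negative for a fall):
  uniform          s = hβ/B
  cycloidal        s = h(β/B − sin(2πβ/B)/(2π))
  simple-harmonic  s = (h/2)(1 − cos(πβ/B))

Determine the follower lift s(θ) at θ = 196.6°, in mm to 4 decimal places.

seg 1 [0°–47.4°] dwell: s stays 0.0000
seg 2 [47.4°–143.4°] cycloidal, h=26: full span → s += 26 → s = 26.0000
seg 3 [143.4°–185.6°] uniform, h=21: full span → s += 21 → s = 47.0000
seg 4 [185.6°–254.3°] cycloidal, h=19: θ=196.6° here. β=11, B=68.7. 19·(0.1601 − sin(2π·0.1601)/(2π)) = 0.4878 → s = 47.4878

47.4878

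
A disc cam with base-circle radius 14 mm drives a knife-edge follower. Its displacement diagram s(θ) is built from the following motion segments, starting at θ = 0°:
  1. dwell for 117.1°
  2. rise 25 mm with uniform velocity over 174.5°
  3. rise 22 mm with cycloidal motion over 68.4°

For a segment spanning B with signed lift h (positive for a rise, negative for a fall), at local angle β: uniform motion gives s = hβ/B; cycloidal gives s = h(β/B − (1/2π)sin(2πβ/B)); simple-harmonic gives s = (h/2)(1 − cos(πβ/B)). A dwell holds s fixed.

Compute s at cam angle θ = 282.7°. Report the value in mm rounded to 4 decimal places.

seg 1 [0°–117.1°] dwell: s stays 0.0000
seg 2 [117.1°–291.6°] uniform, h=25: θ=282.7° here. β=165.6, B=174.5. 25·165.6/174.5 = 23.7249 → s = 23.7249

23.7249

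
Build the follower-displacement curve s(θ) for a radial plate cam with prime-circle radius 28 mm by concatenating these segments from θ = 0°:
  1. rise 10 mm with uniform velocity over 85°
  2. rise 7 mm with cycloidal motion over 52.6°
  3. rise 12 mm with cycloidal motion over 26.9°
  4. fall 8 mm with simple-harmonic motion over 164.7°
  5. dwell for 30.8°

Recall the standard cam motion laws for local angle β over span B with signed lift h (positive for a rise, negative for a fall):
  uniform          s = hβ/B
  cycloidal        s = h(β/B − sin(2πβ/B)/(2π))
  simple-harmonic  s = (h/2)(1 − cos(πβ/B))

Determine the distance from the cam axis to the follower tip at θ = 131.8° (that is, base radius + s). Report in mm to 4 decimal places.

seg 1 [0°–85°] uniform, h=10: full span → s += 10 → s = 10.0000
seg 2 [85°–137.6°] cycloidal, h=7: θ=131.8° here. β=46.8, B=52.6. 7·(0.8897 − sin(2π·0.8897)/(2π)) = 6.9397 → s = 16.9397
radial distance = base radius + s = 28 + 16.9397 = 44.9397

44.9397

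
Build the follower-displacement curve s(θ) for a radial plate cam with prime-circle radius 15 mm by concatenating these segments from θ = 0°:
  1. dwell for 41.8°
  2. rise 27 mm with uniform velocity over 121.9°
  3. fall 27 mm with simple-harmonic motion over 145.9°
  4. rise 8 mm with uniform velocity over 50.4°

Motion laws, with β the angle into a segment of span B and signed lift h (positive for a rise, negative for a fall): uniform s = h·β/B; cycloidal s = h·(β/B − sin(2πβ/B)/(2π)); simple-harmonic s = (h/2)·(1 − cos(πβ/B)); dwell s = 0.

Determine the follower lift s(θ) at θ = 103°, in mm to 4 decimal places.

seg 1 [0°–41.8°] dwell: s stays 0.0000
seg 2 [41.8°–163.7°] uniform, h=27: θ=103° here. β=61.2, B=121.9. 27·61.2/121.9 = 13.5554 → s = 13.5554

13.5554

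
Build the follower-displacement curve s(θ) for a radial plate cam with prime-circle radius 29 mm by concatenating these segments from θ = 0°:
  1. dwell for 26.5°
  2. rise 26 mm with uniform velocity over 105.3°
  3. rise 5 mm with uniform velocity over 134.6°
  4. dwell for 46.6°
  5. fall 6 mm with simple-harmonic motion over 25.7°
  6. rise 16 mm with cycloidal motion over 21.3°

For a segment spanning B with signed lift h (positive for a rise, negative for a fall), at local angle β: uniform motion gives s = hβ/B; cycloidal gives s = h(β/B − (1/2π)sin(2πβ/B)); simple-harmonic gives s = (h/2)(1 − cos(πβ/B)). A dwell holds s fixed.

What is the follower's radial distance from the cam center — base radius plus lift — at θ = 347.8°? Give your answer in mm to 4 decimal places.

seg 1 [0°–26.5°] dwell: s stays 0.0000
seg 2 [26.5°–131.8°] uniform, h=26: full span → s += 26 → s = 26.0000
seg 3 [131.8°–266.4°] uniform, h=5: full span → s += 5 → s = 31.0000
seg 4 [266.4°–313°] dwell: s stays 31.0000
seg 5 [313°–338.7°] simple-harmonic, h=-6: full span → s += -6 → s = 25.0000
seg 6 [338.7°–360°] cycloidal, h=16: θ=347.8° here. β=9.1, B=21.3. 16·(0.4272 − sin(2π·0.4272)/(2π)) = 5.7115 → s = 30.7115
radial distance = base radius + s = 29 + 30.7115 = 59.7115

59.7115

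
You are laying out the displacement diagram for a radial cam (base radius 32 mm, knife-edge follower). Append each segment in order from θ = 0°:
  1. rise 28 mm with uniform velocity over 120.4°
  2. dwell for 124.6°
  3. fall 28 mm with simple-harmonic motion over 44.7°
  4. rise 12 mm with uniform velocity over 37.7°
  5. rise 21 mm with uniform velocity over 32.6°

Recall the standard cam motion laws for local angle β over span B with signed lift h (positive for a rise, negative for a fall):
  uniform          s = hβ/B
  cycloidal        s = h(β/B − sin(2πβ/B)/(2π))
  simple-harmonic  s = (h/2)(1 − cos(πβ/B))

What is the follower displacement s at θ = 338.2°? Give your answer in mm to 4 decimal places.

seg 1 [0°–120.4°] uniform, h=28: full span → s += 28 → s = 28.0000
seg 2 [120.4°–245°] dwell: s stays 28.0000
seg 3 [245°–289.7°] simple-harmonic, h=-28: full span → s += -28 → s = 0.0000
seg 4 [289.7°–327.4°] uniform, h=12: full span → s += 12 → s = 12.0000
seg 5 [327.4°–360°] uniform, h=21: θ=338.2° here. β=10.8, B=32.6. 21·10.8/32.6 = 6.9571 → s = 18.9571

18.9571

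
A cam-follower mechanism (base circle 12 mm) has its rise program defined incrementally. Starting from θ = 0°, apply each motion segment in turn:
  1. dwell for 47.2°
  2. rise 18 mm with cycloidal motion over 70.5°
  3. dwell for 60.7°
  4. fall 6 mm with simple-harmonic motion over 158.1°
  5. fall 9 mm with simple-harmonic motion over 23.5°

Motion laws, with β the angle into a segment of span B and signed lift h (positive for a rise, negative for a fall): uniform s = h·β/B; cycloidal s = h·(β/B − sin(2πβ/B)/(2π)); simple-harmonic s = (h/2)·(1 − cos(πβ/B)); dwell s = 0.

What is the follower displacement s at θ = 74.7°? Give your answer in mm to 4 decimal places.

seg 1 [0°–47.2°] dwell: s stays 0.0000
seg 2 [47.2°–117.7°] cycloidal, h=18: θ=74.7° here. β=27.5, B=70.5. 18·(0.3901 − sin(2π·0.3901)/(2π)) = 5.1962 → s = 5.1962

5.1962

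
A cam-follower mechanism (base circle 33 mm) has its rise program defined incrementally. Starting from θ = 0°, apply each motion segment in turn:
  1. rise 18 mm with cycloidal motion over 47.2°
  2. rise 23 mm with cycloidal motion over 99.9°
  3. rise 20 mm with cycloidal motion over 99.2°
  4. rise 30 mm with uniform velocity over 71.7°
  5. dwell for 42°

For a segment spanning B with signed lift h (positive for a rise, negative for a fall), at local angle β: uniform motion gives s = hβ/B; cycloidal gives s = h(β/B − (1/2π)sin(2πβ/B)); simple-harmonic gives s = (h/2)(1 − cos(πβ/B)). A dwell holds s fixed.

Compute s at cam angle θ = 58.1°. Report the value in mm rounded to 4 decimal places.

seg 1 [0°–47.2°] cycloidal, h=18: full span → s += 18 → s = 18.0000
seg 2 [47.2°–147.1°] cycloidal, h=23: θ=58.1° here. β=10.9, B=99.9. 23·(0.1091 − sin(2π·0.1091)/(2π)) = 0.1920 → s = 18.1920

18.1920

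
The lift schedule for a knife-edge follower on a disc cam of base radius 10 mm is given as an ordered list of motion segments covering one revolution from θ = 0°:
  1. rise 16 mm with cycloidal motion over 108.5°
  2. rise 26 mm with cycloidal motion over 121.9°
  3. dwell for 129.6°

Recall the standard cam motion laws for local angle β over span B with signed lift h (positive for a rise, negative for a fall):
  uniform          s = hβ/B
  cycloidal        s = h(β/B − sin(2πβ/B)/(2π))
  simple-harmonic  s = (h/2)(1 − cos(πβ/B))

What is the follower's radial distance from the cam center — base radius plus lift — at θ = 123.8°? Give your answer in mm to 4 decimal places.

seg 1 [0°–108.5°] cycloidal, h=16: full span → s += 16 → s = 16.0000
seg 2 [108.5°–230.4°] cycloidal, h=26: θ=123.8° here. β=15.3, B=121.9. 26·(0.1255 − sin(2π·0.1255)/(2π)) = 0.3279 → s = 16.3279
radial distance = base radius + s = 10 + 16.3279 = 26.3279

26.3279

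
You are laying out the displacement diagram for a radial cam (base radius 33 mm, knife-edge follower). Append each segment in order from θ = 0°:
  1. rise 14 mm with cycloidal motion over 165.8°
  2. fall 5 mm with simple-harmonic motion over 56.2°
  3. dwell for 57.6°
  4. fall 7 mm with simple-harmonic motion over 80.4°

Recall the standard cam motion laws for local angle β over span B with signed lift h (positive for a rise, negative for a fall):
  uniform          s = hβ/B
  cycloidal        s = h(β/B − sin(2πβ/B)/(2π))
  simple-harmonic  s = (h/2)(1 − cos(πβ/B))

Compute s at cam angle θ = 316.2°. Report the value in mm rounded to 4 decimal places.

seg 1 [0°–165.8°] cycloidal, h=14: full span → s += 14 → s = 14.0000
seg 2 [165.8°–222°] simple-harmonic, h=-5: full span → s += -5 → s = 9.0000
seg 3 [222°–279.6°] dwell: s stays 9.0000
seg 4 [279.6°–360°] simple-harmonic, h=-7: θ=316.2° here. β=36.6, B=80.4. -7/2·(1 − cos(π·0.4552)) = -3.0093 → s = 5.9907

5.9907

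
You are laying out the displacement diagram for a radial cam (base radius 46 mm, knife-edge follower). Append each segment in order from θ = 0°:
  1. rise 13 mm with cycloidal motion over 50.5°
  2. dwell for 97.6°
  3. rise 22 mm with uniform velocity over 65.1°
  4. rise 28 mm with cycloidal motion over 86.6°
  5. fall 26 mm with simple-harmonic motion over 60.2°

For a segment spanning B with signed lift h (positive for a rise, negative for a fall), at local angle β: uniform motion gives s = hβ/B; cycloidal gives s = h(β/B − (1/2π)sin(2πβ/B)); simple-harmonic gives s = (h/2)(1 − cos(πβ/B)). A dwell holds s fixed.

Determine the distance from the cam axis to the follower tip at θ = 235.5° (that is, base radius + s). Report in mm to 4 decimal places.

seg 1 [0°–50.5°] cycloidal, h=13: full span → s += 13 → s = 13.0000
seg 2 [50.5°–148.1°] dwell: s stays 13.0000
seg 3 [148.1°–213.2°] uniform, h=22: full span → s += 22 → s = 35.0000
seg 4 [213.2°–299.8°] cycloidal, h=28: θ=235.5° here. β=22.3, B=86.6. 28·(0.2575 − sin(2π·0.2575)/(2π)) = 2.7588 → s = 37.7588
radial distance = base radius + s = 46 + 37.7588 = 83.7588

83.7588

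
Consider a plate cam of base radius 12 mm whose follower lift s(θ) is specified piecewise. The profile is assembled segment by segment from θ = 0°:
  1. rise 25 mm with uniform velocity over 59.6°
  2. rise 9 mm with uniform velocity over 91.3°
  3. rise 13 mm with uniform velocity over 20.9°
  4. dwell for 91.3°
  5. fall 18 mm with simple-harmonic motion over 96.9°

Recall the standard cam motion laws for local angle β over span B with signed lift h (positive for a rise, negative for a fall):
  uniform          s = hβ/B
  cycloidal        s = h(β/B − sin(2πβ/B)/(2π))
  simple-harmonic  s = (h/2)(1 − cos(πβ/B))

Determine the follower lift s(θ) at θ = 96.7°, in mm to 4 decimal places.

seg 1 [0°–59.6°] uniform, h=25: full span → s += 25 → s = 25.0000
seg 2 [59.6°–150.9°] uniform, h=9: θ=96.7° here. β=37.1, B=91.3. 9·37.1/91.3 = 3.6572 → s = 28.6572

28.6572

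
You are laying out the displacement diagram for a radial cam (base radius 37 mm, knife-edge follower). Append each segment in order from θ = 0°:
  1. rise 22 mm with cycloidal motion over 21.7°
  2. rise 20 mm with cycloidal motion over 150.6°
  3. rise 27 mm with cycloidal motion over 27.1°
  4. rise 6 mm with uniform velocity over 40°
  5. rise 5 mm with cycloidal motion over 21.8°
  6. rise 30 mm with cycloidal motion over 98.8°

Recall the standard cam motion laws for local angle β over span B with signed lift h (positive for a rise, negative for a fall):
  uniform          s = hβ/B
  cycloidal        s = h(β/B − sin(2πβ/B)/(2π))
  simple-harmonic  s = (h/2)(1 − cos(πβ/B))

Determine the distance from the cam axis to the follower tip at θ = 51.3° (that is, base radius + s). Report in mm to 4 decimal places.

seg 1 [0°–21.7°] cycloidal, h=22: full span → s += 22 → s = 22.0000
seg 2 [21.7°–172.3°] cycloidal, h=20: θ=51.3° here. β=29.6, B=150.6. 20·(0.1965 − sin(2π·0.1965)/(2π)) = 0.9257 → s = 22.9257
radial distance = base radius + s = 37 + 22.9257 = 59.9257

59.9257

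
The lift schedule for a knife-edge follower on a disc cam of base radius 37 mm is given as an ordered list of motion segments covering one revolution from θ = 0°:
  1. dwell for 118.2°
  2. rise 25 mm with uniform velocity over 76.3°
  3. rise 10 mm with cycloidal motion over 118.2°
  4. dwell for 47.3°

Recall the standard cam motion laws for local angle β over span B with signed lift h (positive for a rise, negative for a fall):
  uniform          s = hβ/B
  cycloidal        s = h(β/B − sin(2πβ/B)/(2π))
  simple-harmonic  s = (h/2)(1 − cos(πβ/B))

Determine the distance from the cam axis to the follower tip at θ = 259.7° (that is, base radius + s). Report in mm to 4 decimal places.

seg 1 [0°–118.2°] dwell: s stays 0.0000
seg 2 [118.2°–194.5°] uniform, h=25: full span → s += 25 → s = 25.0000
seg 3 [194.5°–312.7°] cycloidal, h=10: θ=259.7° here. β=65.2, B=118.2. 10·(0.5516 − sin(2π·0.5516)/(2π)) = 6.0232 → s = 31.0232
radial distance = base radius + s = 37 + 31.0232 = 68.0232

68.0232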